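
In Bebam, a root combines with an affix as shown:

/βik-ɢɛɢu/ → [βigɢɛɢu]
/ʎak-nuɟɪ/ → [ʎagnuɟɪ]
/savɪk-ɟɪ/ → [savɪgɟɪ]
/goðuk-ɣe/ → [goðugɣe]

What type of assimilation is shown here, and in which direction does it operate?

Comparing underlying and surface forms, /k/ → [g] is the alternation; the neighbouring /ɢ/ is constant.
/k/ is voiceless while /ɢ/ is voiced; the output [g] is voiced, matching the trigger — so the feature that spreads is voicing.
Place and manner are unchanged, so the assimilation is partial, not total.
Checking the remaining alternations: /k/ → [g] before /n/ (voiceless → voiced, matching voiced); /k/ → [g] before /ɟ/ (voiceless → voiced, matching voiced); /k/ → [g] before /ɣ/ (voiceless → voiced, matching voiced) — only voicing changes, and always toward the following segment.
The trigger is the following segment, so the direction is regressive (anticipatory).

regressive voicing assimilation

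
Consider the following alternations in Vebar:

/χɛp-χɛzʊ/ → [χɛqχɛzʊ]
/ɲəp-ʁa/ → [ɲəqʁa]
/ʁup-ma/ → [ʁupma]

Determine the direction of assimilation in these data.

regressive

Comparing underlying and surface forms, /p/ → [q] is the alternation; the neighbouring /χ/ is constant.
The change bilabial → uvular matches the place of the following /χ/, identifying this as place assimilation.
Checking the remaining alternation: /p/ → [q] before /ʁ/ (bilabial → uvular, matching uvular) — only place changes, and always toward the following segment.
No alternation appears in [ʁupma]: there the adjacent consonants already agree in place (/p/ and /m/ are both bilabial), so this form is consistent with the same rule.
The trigger is the following segment, so the direction is regressive (anticipatory).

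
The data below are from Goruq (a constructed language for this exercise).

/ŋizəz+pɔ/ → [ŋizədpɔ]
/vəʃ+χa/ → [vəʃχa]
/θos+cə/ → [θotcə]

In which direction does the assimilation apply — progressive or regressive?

regressive

Underlying /z/ is realised as [d] next to /p/; /p/ itself does not change.
/z/ is a fricative while /p/ is a stop; the output [d] is a stop, matching the trigger — so the feature that spreads is manner.
The other alternating form patterns the same way: /s/ → [t] before /c/ (fricative → stop, matching a stop) — only manner changes, and always toward the following segment.
Nothing changes in [vəʃχa]: there the adjacent consonants already agree in manner (/ʃ/ and /χ/ are both fricatives), so this form is consistent with the same rule.
Since the segment that changes precedes the conditioning segment, the assimilation is regressive.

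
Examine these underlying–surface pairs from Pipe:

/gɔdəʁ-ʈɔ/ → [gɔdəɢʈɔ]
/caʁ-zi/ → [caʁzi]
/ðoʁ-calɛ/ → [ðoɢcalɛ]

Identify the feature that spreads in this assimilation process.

manner

Comparing underlying and surface forms, /ʁ/ → [ɢ] is the alternation; the neighbouring /ʈ/ is constant.
/ʁ/ is a fricative while /ʈ/ is a stop; the output [ɢ] is a stop, matching the trigger — so the feature that spreads is manner.
Checking the remaining alternation: /ʁ/ → [ɢ] before /c/ (fricative → stop, matching a stop) — only manner changes, and always toward the following segment.
Nothing changes in [caʁzi]: there the adjacent consonants already agree in manner (/ʁ/ and /z/ are both fricatives), so this form is consistent with the same rule.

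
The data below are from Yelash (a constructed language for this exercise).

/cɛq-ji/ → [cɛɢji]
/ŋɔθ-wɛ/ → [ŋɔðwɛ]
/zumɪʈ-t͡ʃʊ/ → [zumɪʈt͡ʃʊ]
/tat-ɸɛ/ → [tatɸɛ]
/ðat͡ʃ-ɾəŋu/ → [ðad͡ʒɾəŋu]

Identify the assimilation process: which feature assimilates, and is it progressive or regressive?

regressive voicing assimilation

The segment that alternates is /q/, which surfaces as [ɢ] when adjacent to /j/.
/q/ is voiceless while /j/ is voiced; the output [ɢ] is voiced, matching the trigger — so the feature that spreads is voicing.
Place and manner are unchanged, so the assimilation is partial, not total.
The other alternating forms pattern the same way: /θ/ → [ð] before /w/ (voiceless → voiced, matching voiced); /t͡ʃ/ → [d͡ʒ] before /ɾ/ (voiceless → voiced, matching voiced) — only voicing changes, and always toward the following segment.
Nothing changes in [zumɪʈt͡ʃʊ], [tatɸɛ]: there the adjacent consonants already agree in voicing (/ʈ/ and /t͡ʃ/ are both voiceless; /t/ and /ɸ/ are both voiceless), so these forms are consistent with the same rule.
The trigger is the following segment, so the direction is regressive (anticipatory).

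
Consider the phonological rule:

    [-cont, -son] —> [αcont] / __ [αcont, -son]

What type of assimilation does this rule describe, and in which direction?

regressive manner assimilation

The rule copies [cont] (continuancy) from the environment onto the target stops; since [±cont] encodes the stop/fricative manner contrast, the assimilating dimension is manner.
The conditioning segment sits to the right of the focus bar, meaning the trigger follows the segment that changes — regressive assimilation.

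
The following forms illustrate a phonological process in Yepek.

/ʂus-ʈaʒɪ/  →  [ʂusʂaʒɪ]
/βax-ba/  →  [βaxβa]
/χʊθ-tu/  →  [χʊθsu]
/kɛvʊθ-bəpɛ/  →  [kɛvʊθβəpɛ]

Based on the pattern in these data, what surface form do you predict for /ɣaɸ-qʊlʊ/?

[ɣaɸχʊlʊ]

The data show progressive manner assimilation: /ʈ/ → [ʂ] after /s/; /b/ → [β] after /x/; /t/ → [s] after /θ/; /b/ → [β] after /θ/. In each pair only manner changes, matching the preceding consonant, while place and voice stay constant.
The rule targets /q/ (voiceless uvular stop), which sits after the trigger /ɸ/ (fricative).
The voiceless uvular fricative is [χ], so /q/ → [χ].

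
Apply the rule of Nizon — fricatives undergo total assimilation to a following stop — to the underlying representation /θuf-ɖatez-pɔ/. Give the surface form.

/f/ is the segment targeted by the rule; it sits immediately before /ɖ/, so it assimilates completely and surfaces as [ɖ].
At the second juncture, /z/ likewise becomes [p] adjacent to /p/.

[θuɖɖateppɔ]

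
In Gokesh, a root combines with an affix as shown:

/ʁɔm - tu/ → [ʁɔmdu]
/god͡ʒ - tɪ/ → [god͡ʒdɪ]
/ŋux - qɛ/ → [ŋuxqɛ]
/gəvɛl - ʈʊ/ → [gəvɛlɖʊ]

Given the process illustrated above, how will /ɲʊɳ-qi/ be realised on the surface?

[ɲʊɳɢi]

The data show progressive voicing assimilation: /t/ → [d] after /m/; /t/ → [d] after /d͡ʒ/; /ʈ/ → [ɖ] after /l/. In each pair only voicing changes, matching the preceding consonant, while place and manner stay constant.
Nothing changes in [ŋuxqɛ]: there the adjacent consonants already agree in voicing (/q/ and /x/ are both voiceless), so this form is consistent with the same rule.
/q/ is a voiceless uvular stop. The preceding trigger /ɳ/ is voiced, so /q/ must become voiced as well.
Changing only its voicing to voiced gives [ɢ] — the voiced uvular stop.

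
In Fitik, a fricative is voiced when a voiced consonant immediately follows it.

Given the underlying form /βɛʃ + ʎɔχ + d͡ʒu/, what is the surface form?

[βɛʒʎɔʁd͡ʒu]

/ʃ/ is a voiceless postalveolar fricative. The following trigger /ʎ/ is voiced, so /ʃ/ must become voiced as well.
The voiced postalveolar fricative is [ʒ], so /ʃ/ → [ʒ].
At the second juncture, /χ/ likewise becomes [ʁ] adjacent to /d͡ʒ/.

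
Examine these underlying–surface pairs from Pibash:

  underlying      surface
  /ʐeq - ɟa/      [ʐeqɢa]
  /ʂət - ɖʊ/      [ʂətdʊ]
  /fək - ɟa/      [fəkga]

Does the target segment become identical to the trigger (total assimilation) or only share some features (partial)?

Comparing underlying and surface forms, /ɟ/ → [ɢ] is the alternation; the neighbouring /q/ is constant.
/ɟ/ is palatal while /q/ is uvular; the output [ɢ] is uvular, matching the trigger — so the feature that spreads is place.
Manner and voice are unchanged, so the assimilation is partial, not total.
Checking the remaining alternations: /ɖ/ → [d] after /t/ (retroflex → alveolar, matching alveolar); /ɟ/ → [g] after /k/ (palatal → velar, matching velar) — only place changes, and always toward the preceding segment.

partial assimilation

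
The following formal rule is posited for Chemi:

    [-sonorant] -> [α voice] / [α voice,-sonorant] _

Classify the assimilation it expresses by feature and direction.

The shared variable α links the value of [voice] on the target to the same value on the neighbouring segment, so voicing is the feature that assimilates.
The conditioning segment sits to the left of the focus bar, meaning the trigger precedes the segment that changes — progressive assimilation.

progressive voicing assimilation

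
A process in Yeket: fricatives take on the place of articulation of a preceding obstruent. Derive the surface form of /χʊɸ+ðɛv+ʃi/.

/ð/ is a voiced dental fricative. The preceding trigger /ɸ/ is bilabial, so /ð/ must become bilabial as well.
A voiced bilabial fricative is [β], so the surface segment is [β].
At the second juncture, /ʃ/ likewise becomes [f] adjacent to /v/.

[χʊɸβɛvfi]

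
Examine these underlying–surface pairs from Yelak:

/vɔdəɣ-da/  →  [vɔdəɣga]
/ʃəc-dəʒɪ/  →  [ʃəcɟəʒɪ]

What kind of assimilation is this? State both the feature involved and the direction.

progressive place assimilation

The segment that alternates is /d/, which surfaces as [g] when adjacent to /ɣ/.
/d/ is alveolar while /ɣ/ is velar; the output [g] is velar, matching the trigger — so the feature that spreads is place.
Manner and voice are unchanged, so the assimilation is partial, not total.
The other alternating form patterns the same way: /d/ → [ɟ] after /c/ (alveolar → palatal, matching palatal) — only place changes, and always toward the preceding segment.
Since the segment that changes follows the conditioning segment, the assimilation is progressive.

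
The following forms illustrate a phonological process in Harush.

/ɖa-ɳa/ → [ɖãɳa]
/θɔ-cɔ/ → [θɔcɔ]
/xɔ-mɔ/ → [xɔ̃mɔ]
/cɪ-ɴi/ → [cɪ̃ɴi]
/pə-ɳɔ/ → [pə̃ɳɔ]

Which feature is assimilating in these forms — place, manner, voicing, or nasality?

nasality

The vowel /a/ surfaces as nasalised [ã] next to the following nasal /ɳ/ — it has acquired the [+nasal] feature of its neighbour.
Likewise in the remaining data: /ɔ/ → [ɔ̃] before /m/; /ɪ/ → [ɪ̃] before /ɴ/; /ə/ → [ə̃] before /ɳ/ — each time a vowel is nasalised next to a following nasal.
No change occurs in [θɔcɔ] because the vowel at the boundary is adjacent to an oral consonant, not a nasal (/ɔ/ next to /c/).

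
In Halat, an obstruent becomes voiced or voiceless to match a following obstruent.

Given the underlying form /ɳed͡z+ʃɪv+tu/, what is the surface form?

[ɳet͡sʃɪftu]

The rule targets /d͡z/ (voiced alveolar affricate), which sits before the trigger /ʃ/ (voiceless).
A voiceless alveolar affricate is [t͡s], so the surface segment is [t͡s].
The same rule applies at the second boundary: /v/ → [f] next to /t/.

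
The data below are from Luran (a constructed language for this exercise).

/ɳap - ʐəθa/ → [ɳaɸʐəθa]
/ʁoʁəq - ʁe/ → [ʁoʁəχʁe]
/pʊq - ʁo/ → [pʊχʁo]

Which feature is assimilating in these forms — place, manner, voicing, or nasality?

The segment that alternates is /p/, which surfaces as [ɸ] when adjacent to /ʐ/.
/p/ is a stop while /ʐ/ is a fricative; the output [ɸ] is a fricative, matching the trigger — so the feature that spreads is manner.
The other alternating form patterns the same way: /q/ → [χ] before /ʁ/ (stop → fricative, matching a fricative) — only manner changes, and always toward the following segment.

manner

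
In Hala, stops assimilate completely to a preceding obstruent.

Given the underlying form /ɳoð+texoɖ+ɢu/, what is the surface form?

/t/ is the segment targeted by the rule; it sits immediately after /ð/, so it assimilates completely and surfaces as [ð].
At the second juncture, /ɢ/ likewise becomes [ɖ] adjacent to /ɖ/.

[ɳoððexoɖɖu]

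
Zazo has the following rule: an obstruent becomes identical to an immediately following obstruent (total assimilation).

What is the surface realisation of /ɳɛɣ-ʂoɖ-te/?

[ɳɛʂʂotte]

/ɣ/ is the segment targeted by the rule; it sits immediately before /ʂ/, so it assimilates completely and surfaces as [ʂ].
At the second juncture, /ɖ/ likewise becomes [t] adjacent to /t/.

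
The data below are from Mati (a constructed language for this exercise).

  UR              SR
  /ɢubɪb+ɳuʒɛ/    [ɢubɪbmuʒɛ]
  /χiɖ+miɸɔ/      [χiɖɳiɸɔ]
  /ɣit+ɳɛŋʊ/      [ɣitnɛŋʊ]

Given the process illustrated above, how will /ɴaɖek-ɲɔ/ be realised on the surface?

The data show progressive place assimilation: /ɳ/ → [m] after /b/; /m/ → [ɳ] after /ɖ/; /ɳ/ → [n] after /t/. In each pair only place changes, matching the preceding consonant, while manner and voice stay constant.
The rule targets /ɲ/ (voiced palatal nasal), which sits after the trigger /k/ (velar).
Changing only its place to velar gives [ŋ] — the voiced velar nasal.

[ɴaɖekŋɔ]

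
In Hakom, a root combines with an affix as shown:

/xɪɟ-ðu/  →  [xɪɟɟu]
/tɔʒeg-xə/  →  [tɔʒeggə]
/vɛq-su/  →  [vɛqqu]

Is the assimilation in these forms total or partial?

Comparing underlying and surface forms, /ð/ → [ɟ] is the alternation; the neighbouring /ɟ/ is constant.
The output [ɟ] is identical to the trigger /ɟ/ — every feature (place, manner, voicing) has been copied — so this is total assimilation.
The other forms behave the same way: /x/ → [g] after /g/; /s/ → [q] after /q/ — in each case the output is a copy of the preceding consonant.

total assimilation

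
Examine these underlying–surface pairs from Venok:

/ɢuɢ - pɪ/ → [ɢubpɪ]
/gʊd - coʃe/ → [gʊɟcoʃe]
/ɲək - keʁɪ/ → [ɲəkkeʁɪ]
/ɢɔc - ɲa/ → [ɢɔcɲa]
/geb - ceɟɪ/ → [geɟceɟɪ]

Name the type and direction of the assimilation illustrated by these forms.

regressive place assimilation

Underlying /ɢ/ is realised as [b] next to /p/; /p/ itself does not change.
/ɢ/ is uvular while /p/ is bilabial; the output [b] is bilabial, matching the trigger — so the feature that spreads is place.
Manner and voice are unchanged, so the assimilation is partial, not total.
The same holds elsewhere in the data: /d/ → [ɟ] before /c/ (alveolar → palatal, matching palatal); /b/ → [ɟ] before /c/ (bilabial → palatal, matching palatal) — only place changes, and always toward the following segment.
Nothing changes in [ɲəkkeʁɪ], [ɢɔcɲa]: there the adjacent consonants already agree in place (/k/ and /k/ are both velar; /c/ and /ɲ/ are both palatal), so these forms are consistent with the same rule.
The trigger is the following segment, so the direction is regressive (anticipatory).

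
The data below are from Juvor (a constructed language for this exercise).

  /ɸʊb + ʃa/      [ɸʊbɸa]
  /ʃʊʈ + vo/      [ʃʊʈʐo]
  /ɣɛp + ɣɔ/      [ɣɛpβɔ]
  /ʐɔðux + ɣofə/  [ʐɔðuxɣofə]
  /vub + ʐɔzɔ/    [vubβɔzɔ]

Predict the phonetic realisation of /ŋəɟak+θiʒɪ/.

The data show progressive place assimilation: /ʃ/ → [ɸ] after /b/; /v/ → [ʐ] after /ʈ/; /ɣ/ → [β] after /p/; /ʐ/ → [β] after /b/. In each pair only place changes, matching the preceding consonant, while manner and voice stay constant.
No alternation appears in [ʐɔðuxɣofə]: there the adjacent consonants already agree in place (/ɣ/ and /x/ are both velar), so this form is consistent with the same rule.
/θ/ is a voiceless dental fricative. The preceding trigger /k/ is velar, so /θ/ must become velar as well.
Changing only its place to velar gives [x] — the voiceless velar fricative.

[ŋəɟakxiʒɪ]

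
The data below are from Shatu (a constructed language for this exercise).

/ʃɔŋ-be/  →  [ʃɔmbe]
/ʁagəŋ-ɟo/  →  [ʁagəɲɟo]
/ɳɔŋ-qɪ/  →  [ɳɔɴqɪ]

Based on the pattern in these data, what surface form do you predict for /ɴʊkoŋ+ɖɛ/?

The data show regressive place assimilation: /ŋ/ → [m] before /b/; /ŋ/ → [ɲ] before /ɟ/; /ŋ/ → [ɴ] before /q/. In each pair only place changes, matching the following consonant, while manner and voice stay constant.
The rule targets /ŋ/ (voiced velar nasal), which sits before the trigger /ɖ/ (retroflex).
The voiced retroflex nasal is [ɳ], so /ŋ/ → [ɳ].

[ɴʊkoɳɖɛ]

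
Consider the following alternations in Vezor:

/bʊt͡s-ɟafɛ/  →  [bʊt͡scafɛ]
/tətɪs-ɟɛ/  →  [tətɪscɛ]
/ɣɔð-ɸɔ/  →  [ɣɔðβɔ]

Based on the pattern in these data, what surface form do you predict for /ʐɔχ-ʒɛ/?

The data show progressive voicing assimilation: /ɟ/ → [c] after /t͡s/; /ɟ/ → [c] after /s/; /ɸ/ → [β] after /ð/. In each pair only voicing changes, matching the preceding consonant, while place and manner stay constant.
/ʒ/ is a voiced postalveolar fricative. The preceding trigger /χ/ is voiceless, so /ʒ/ must become voiceless as well.
Changing only its voicing to voiceless gives [ʃ] — the voiceless postalveolar fricative.

[ʐɔχʃɛ]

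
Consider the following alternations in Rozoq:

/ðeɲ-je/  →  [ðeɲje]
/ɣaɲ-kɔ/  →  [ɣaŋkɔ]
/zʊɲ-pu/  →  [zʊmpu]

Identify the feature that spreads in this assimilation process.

place

The segment that alternates is /ɲ/, which surfaces as [ŋ] when adjacent to /k/.
/ɲ/ is palatal while /k/ is velar; the output [ŋ] is velar, matching the trigger — so the feature that spreads is place.
The other alternating form patterns the same way: /ɲ/ → [m] before /p/ (palatal → bilabial, matching bilabial) — only place changes, and always toward the following segment.
No alternation appears in [ðeɲje]: there the adjacent consonants already agree in place (/ɲ/ and /j/ are both palatal), so this form is consistent with the same rule.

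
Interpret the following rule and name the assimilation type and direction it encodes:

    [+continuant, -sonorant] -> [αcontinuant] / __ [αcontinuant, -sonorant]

regressive manner assimilation

The shared variable α links the value of [continuant] on the target to that of the neighbouring obstruent. [continuant] distinguishes stops from fricatives — a manner-of-articulation feature — so this is manner assimilation.
The conditioning segment sits to the right of the focus bar, meaning the trigger follows the segment that changes — regressive assimilation.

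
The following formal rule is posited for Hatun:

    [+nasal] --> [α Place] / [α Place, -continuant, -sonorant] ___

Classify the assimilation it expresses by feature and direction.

progressive place assimilation

The rule copies the place features (abbreviated [Place]) from the environment onto the target, so the assimilating feature is place.
Since the environment is written before the underscore, the trigger precedes the target; the direction is progressive.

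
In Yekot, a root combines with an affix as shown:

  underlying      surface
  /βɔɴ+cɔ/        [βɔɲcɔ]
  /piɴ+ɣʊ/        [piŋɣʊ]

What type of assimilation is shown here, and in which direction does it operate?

regressive place assimilation

Underlying /ɴ/ is realised as [ɲ] next to /c/; /c/ itself does not change.
The change uvular → palatal matches the place of the following /c/, identifying this as place assimilation.
Manner and voice are unchanged, so the assimilation is partial, not total.
Checking the remaining alternation: /ɴ/ → [ŋ] before /ɣ/ (uvular → velar, matching velar) — only place changes, and always toward the following segment.
Since the segment that changes precedes the conditioning segment, the assimilation is regressive.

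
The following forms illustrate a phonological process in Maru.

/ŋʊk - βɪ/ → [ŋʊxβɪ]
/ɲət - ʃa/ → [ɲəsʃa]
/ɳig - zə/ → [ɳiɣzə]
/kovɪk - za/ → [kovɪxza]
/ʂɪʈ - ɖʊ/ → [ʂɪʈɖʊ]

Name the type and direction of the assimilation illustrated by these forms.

Comparing underlying and surface forms, /k/ → [x] is the alternation; the neighbouring /β/ is constant.
/k/ is a stop while /β/ is a fricative; the output [x] is a fricative, matching the trigger — so the feature that spreads is manner.
Place and voice are unchanged, so the assimilation is partial, not total.
Checking the remaining alternations: /t/ → [s] before /ʃ/ (stop → fricative, matching a fricative); /g/ → [ɣ] before /z/ (stop → fricative, matching a fricative); /k/ → [x] before /z/ (stop → fricative, matching a fricative) — only manner changes, and always toward the following segment.
No alternation appears in [ʂɪʈɖʊ]: there the adjacent consonants already agree in manner (/ʈ/ and /ɖ/ are both stops), so this form is consistent with the same rule.
Since the segment that changes precedes the conditioning segment, the assimilation is regressive.

regressive manner assimilation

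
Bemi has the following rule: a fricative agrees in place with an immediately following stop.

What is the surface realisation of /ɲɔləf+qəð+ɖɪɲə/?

[ɲɔləχqəʐɖɪɲə]

The rule targets /f/ (voiceless labiodental fricative), which sits before the trigger /q/ (uvular).
The voiceless uvular fricative is [χ], so /f/ → [χ].
At the second juncture, /ð/ likewise becomes [ʐ] adjacent to /ɖ/.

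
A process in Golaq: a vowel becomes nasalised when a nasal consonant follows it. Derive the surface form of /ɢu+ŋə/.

[ɢũŋə]

/u/ sits next to the nasal /ŋ/ and is therefore nasalised to [ũ].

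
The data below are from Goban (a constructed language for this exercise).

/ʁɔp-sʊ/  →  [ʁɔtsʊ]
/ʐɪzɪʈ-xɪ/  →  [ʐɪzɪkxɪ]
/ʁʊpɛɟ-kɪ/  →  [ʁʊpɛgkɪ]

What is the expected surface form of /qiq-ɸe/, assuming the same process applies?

The data show regressive place assimilation: /p/ → [t] before /s/; /ʈ/ → [k] before /x/; /ɟ/ → [g] before /k/. In each pair only place changes, matching the following consonant, while manner and voice stay constant.
The rule targets /q/ (voiceless uvular stop), which sits before the trigger /ɸ/ (bilabial).
A voiceless bilabial stop is [p], so the surface segment is [p].

[qipɸe]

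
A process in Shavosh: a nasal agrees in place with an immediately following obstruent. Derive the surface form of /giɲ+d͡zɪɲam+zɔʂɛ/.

/ɲ/ is a voiced palatal nasal. The following trigger /d͡z/ is alveolar, so /ɲ/ must become alveolar as well.
Changing only its place to alveolar gives [n] — the voiced alveolar nasal.
The same rule applies at the second boundary: /m/ → [n] next to /z/.

[gind͡zɪɲanzɔʂɛ]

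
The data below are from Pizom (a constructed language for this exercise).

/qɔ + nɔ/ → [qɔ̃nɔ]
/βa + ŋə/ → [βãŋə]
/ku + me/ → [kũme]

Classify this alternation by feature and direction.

The vowel /ɔ/ surfaces as nasalised [ɔ̃] next to the following nasal /n/ — it has acquired the [+nasal] feature of its neighbour.
Likewise in the remaining data: /a/ → [ã] before /ŋ/; /u/ → [ũ] before /m/ — each time a vowel is nasalised next to a following nasal.
Because the conditioning nasal is to the right of the vowel that changes, the process is regressive (anticipatory).

regressive nasality assimilation (vowel nasalisation)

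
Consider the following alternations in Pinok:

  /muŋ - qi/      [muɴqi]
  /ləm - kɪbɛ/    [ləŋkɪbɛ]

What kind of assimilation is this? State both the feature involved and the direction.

regressive place assimilation

Comparing underlying and surface forms, /ŋ/ → [ɴ] is the alternation; the neighbouring /q/ is constant.
/ŋ/ is velar while /q/ is uvular; the output [ɴ] is uvular, matching the trigger — so the feature that spreads is place.
Manner and voice are unchanged, so the assimilation is partial, not total.
The other alternating form patterns the same way: /m/ → [ŋ] before /k/ (bilabial → velar, matching velar) — only place changes, and always toward the following segment.
The trigger is the following segment, so the direction is regressive (anticipatory).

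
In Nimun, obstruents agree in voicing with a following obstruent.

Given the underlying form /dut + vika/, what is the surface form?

[dudvika]

/t/ is a voiceless alveolar stop. The following trigger /v/ is voiced, so /t/ must become voiced as well.
The voiced alveolar stop is [d], so /t/ → [d].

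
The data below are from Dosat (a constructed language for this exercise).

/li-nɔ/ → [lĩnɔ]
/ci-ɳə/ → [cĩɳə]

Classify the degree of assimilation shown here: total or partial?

The vowel /i/ surfaces as nasalised [ĩ] next to the following nasal /n/ — it has acquired the [+nasal] feature of its neighbour.
The other form shows the same pattern: /i/ → [ĩ] before /ɳ/ — each time a vowel is nasalised next to a following nasal.

partial assimilation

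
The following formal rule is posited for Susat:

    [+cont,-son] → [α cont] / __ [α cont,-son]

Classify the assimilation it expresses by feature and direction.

regressive manner assimilation

The shared variable α links the value of [cont] on the target to that of the neighbouring obstruent. [cont] distinguishes stops from fricatives — a manner-of-articulation feature — so this is manner assimilation.
Since the environment is written after the underscore, the trigger follows the target; the direction is regressive.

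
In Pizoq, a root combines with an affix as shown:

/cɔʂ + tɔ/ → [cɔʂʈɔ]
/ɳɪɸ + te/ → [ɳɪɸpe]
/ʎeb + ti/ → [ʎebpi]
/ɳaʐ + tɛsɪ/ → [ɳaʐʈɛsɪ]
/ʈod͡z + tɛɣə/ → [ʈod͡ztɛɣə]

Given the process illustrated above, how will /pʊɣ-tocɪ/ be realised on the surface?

The data show progressive place assimilation: /t/ → [ʈ] after /ʂ/; /t/ → [p] after /ɸ/; /t/ → [p] after /b/; /t/ → [ʈ] after /ʐ/. In each pair only place changes, matching the preceding consonant, while manner and voice stay constant.
No alternation appears in [ʈod͡ztɛɣə]: there the adjacent consonants already agree in place (/t/ and /d͡z/ are both alveolar), so this form is consistent with the same rule.
/t/ is a voiceless alveolar stop. The preceding trigger /ɣ/ is velar, so /t/ must become velar as well.
A voiceless velar stop is [k], so the surface segment is [k].

[pʊɣkocɪ]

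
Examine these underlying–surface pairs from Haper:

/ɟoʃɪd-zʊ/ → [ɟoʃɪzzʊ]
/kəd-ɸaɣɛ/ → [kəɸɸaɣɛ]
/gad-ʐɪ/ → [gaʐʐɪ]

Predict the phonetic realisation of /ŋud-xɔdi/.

The data show regressive total assimilation (/d/ → [z] before /z/; /d/ → [ɸ] before /ɸ/; /d/ → [ʐ] before /ʐ/): in every case the target segment becomes identical to its following neighbour, copying more than a single feature.
/d/ is the segment targeted by the rule; it sits immediately before /x/, so it assimilates completely and surfaces as [x].

[ŋuxxɔdi]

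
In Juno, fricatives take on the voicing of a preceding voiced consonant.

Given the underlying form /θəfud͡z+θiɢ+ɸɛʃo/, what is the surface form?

The rule targets /θ/ (voiceless dental fricative), which sits after the trigger /d͡z/ (voiced).
The voiced dental fricative is [ð], so /θ/ → [ð].
The same rule applies at the second boundary: /ɸ/ → [β] next to /ɢ/.

[θəfud͡zðiɢβɛʃo]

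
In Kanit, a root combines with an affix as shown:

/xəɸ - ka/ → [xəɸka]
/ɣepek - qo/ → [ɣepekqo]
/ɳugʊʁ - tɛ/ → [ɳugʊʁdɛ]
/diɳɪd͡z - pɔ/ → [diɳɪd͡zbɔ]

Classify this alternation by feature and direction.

The segment that alternates is /t/, which surfaces as [d] when adjacent to /ʁ/.
The change voiceless → voiced matches the voicing of the preceding /ʁ/, identifying this as voicing assimilation.
Place and manner are unchanged, so the assimilation is partial, not total.
Checking the remaining alternation: /p/ → [b] after /d͡z/ (voiceless → voiced, matching voiced) — only voicing changes, and always toward the preceding segment.
Nothing changes in [xəɸka], [ɣepekqo]: there the adjacent consonants already agree in voicing (/k/ and /ɸ/ are both voiceless; /q/ and /k/ are both voiceless), so these forms are consistent with the same rule.
Since the segment that changes follows the conditioning segment, the assimilation is progressive.

progressive voicing assimilation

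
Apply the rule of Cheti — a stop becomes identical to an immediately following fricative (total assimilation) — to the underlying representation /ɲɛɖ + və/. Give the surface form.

[ɲɛvvə]

/ɖ/ is the segment targeted by the rule; it sits immediately before /v/, so it assimilates completely and surfaces as [v].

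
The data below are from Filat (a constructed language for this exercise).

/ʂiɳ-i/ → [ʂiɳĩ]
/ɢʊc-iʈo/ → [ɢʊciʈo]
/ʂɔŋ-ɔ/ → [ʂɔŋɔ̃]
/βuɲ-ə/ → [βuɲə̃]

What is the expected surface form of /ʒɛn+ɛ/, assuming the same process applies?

[ʒɛnɛ̃]

The data show progressive nasality assimilation (vowel nasalisation): /i/ → [ĩ] after /ɳ/; /ɔ/ → [ɔ̃] after /ŋ/; /ə/ → [ə̃] after /ɲ/ — a vowel is nasalised by an immediately preceding nasal consonant.
No change occurs in [ɢʊciʈo] because the vowel at the boundary is adjacent to an oral consonant, not a nasal (/i/ next to /c/).
/ɛ/ sits next to the nasal /n/ and is therefore nasalised to [ɛ̃].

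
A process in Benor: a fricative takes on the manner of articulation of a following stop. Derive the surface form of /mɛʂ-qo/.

[mɛʈqo]

The rule targets /ʂ/ (voiceless retroflex fricative), which sits before the trigger /q/ (stop).
A voiceless retroflex stop is [ʈ], so the surface segment is [ʈ].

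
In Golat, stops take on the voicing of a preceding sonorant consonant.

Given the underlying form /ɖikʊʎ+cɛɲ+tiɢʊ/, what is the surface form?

/c/ is a voiceless palatal stop. The preceding trigger /ʎ/ is voiced, so /c/ must become voiced as well.
Changing only its voicing to voiced gives [ɟ] — the voiced palatal stop.
At the second juncture, /t/ likewise becomes [d] adjacent to /ɲ/.

[ɖikʊʎɟɛɲdiɢʊ]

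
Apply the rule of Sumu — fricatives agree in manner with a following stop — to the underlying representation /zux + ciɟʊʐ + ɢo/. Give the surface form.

/x/ is a voiceless velar fricative. The following trigger /c/ is a stop, so /x/ must become a stop as well.
Changing only its manner to stop gives [k] — the voiceless velar stop.
The same rule applies at the second boundary: /ʐ/ → [ɖ] next to /ɢ/.

[zukciɟʊɖɢo]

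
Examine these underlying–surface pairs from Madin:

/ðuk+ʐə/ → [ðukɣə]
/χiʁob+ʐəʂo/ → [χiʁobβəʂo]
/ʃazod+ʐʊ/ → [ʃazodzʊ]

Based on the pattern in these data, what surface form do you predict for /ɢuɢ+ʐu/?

The data show progressive place assimilation: /ʐ/ → [ɣ] after /k/; /ʐ/ → [β] after /b/; /ʐ/ → [z] after /d/. In each pair only place changes, matching the preceding consonant, while manner and voice stay constant.
/ʐ/ is a voiced retroflex fricative. The preceding trigger /ɢ/ is uvular, so /ʐ/ must become uvular as well.
Changing only its place to uvular gives [ʁ] — the voiced uvular fricative.

[ɢuɢʁu]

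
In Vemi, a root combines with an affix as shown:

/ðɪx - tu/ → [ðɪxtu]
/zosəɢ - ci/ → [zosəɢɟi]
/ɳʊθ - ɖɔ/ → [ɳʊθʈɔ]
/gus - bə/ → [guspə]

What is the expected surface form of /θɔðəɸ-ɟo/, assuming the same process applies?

[θɔðəɸco]

The data show progressive voicing assimilation: /c/ → [ɟ] after /ɢ/; /ɖ/ → [ʈ] after /θ/; /b/ → [p] after /s/. In each pair only voicing changes, matching the preceding consonant, while place and manner stay constant.
No alternation appears in [ðɪxtu]: there the adjacent consonants already agree in voicing (/t/ and /x/ are both voiceless), so this form is consistent with the same rule.
/ɟ/ is a voiced palatal stop. The preceding trigger /ɸ/ is voiceless, so /ɟ/ must become voiceless as well.
The voiceless palatal stop is [c], so /ɟ/ → [c].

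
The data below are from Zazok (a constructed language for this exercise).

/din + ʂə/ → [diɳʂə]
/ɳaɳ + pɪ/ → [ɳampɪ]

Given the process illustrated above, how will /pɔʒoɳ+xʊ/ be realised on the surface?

The data show regressive place assimilation: /n/ → [ɳ] before /ʂ/; /ɳ/ → [m] before /p/. In each pair only place changes, matching the following consonant, while manner and voice stay constant.
The rule targets /ɳ/ (voiced retroflex nasal), which sits before the trigger /x/ (velar).
Changing only its place to velar gives [ŋ] — the voiced velar nasal.

[pɔʒoŋxʊ]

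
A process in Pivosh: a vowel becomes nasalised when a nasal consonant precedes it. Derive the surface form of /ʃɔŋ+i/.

/i/ sits next to the nasal /ŋ/ and is therefore nasalised to [ĩ].

[ʃɔŋĩ]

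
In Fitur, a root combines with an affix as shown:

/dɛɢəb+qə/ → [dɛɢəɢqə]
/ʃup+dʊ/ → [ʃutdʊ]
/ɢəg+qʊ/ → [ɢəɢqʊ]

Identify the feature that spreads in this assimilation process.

place

Comparing underlying and surface forms, /b/ → [ɢ] is the alternation; the neighbouring /q/ is constant.
/b/ is bilabial while /q/ is uvular; the output [ɢ] is uvular, matching the trigger — so the feature that spreads is place.
Checking the remaining alternations: /p/ → [t] before /d/ (bilabial → alveolar, matching alveolar); /g/ → [ɢ] before /q/ (velar → uvular, matching uvular) — only place changes, and always toward the following segment.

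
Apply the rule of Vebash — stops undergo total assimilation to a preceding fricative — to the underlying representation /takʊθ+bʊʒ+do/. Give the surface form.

/b/ is the segment targeted by the rule; it sits immediately after /θ/, so it assimilates completely and surfaces as [θ].
At the second juncture, /d/ likewise becomes [ʒ] adjacent to /ʒ/.

[takʊθθʊʒʒo]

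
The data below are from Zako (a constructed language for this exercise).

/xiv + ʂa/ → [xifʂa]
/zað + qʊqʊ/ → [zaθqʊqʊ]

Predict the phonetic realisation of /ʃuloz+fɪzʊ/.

The data show regressive voicing assimilation: /v/ → [f] before /ʂ/; /ð/ → [θ] before /q/. In each pair only voicing changes, matching the following consonant, while place and manner stay constant.
The rule targets /z/ (voiced alveolar fricative), which sits before the trigger /f/ (voiceless).
A voiceless alveolar fricative is [s], so the surface segment is [s].

[ʃulosfɪzʊ]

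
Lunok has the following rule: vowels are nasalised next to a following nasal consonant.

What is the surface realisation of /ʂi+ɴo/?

[ʂĩɴo]

/i/ sits next to the nasal /ɴ/ and is therefore nasalised to [ĩ].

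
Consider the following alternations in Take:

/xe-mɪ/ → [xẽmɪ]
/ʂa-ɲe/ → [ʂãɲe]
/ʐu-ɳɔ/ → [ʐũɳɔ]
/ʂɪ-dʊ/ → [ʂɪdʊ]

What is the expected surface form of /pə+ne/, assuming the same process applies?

The data show regressive nasality assimilation (vowel nasalisation): /e/ → [ẽ] before /m/; /a/ → [ã] before /ɲ/; /u/ → [ũ] before /ɳ/ — a vowel is nasalised by an immediately following nasal consonant.
No change occurs in [ʂɪdʊ] because the vowel at the boundary is adjacent to an oral consonant, not a nasal (/ɪ/ next to /d/).
The vowel /ə/ is adjacent to the following nasal /n/, so it acquires [+nasal] and surfaces as [ə̃].

[pə̃ne]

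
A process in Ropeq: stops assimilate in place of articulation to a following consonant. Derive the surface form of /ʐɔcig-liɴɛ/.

The rule targets /g/ (voiced velar stop), which sits before the trigger /l/ (alveolar).
The voiced alveolar stop is [d], so /g/ → [d].

[ʐɔcidliɴɛ]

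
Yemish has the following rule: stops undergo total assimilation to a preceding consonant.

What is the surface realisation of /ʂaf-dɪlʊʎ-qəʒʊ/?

/d/ is the segment targeted by the rule; it sits immediately after /f/, so it assimilates completely and surfaces as [f].
At the second juncture, /q/ likewise becomes [ʎ] adjacent to /ʎ/.

[ʂaffɪlʊʎʎəʒʊ]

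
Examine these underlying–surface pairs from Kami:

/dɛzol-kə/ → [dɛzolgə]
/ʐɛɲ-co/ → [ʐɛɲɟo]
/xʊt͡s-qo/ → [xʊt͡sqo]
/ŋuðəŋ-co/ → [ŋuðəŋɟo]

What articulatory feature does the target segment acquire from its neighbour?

voicing

The segment that alternates is /k/, which surfaces as [g] when adjacent to /l/.
/k/ is voiceless while /l/ is voiced; the output [g] is voiced, matching the trigger — so the feature that spreads is voicing.
The same holds elsewhere in the data: /c/ → [ɟ] after /ɲ/ (voiceless → voiced, matching voiced); /c/ → [ɟ] after /ŋ/ (voiceless → voiced, matching voiced) — only voicing changes, and always toward the preceding segment.
No alternation appears in [xʊt͡sqo]: there the adjacent consonants already agree in voicing (/q/ and /t͡s/ are both voiceless), so this form is consistent with the same rule.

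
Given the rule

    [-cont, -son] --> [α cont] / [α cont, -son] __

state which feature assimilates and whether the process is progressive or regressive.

The shared variable α links the value of [cont] on the target to that of the neighbouring obstruent. [cont] distinguishes stops from fricatives — a manner-of-articulation feature — so this is manner assimilation.
The conditioning segment sits to the left of the focus bar, meaning the trigger precedes the segment that changes — progressive assimilation.

progressive manner assimilation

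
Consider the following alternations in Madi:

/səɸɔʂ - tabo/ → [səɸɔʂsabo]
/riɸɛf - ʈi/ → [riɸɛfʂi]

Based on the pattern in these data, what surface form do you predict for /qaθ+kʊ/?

The data show progressive manner assimilation: /t/ → [s] after /ʂ/; /ʈ/ → [ʂ] after /f/. In each pair only manner changes, matching the preceding consonant, while place and voice stay constant.
/k/ is a voiceless velar stop. The preceding trigger /θ/ is a fricative, so /k/ must become a fricative as well.
A voiceless velar fricative is [x], so the surface segment is [x].

[qaθxʊ]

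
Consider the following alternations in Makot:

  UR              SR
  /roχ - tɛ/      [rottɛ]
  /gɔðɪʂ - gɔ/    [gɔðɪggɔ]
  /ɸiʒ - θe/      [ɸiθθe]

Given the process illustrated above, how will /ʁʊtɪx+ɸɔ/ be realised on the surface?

[ʁʊtɪɸɸɔ]

The data show regressive total assimilation (/χ/ → [t] before /t/; /ʂ/ → [g] before /g/; /ʒ/ → [θ] before /θ/): in every case the target segment becomes identical to its following neighbour, copying more than a single feature.
/x/ is the segment targeted by the rule; it sits immediately before /ɸ/, so it assimilates completely and surfaces as [ɸ].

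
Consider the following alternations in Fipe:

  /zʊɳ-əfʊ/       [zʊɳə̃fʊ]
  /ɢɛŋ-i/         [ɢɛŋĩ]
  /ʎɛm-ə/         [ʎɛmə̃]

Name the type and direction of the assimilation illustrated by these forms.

progressive nasality assimilation (vowel nasalisation)

The vowel /ə/ surfaces as nasalised [ə̃] next to the preceding nasal /ɳ/ — it has acquired the [+nasal] feature of its neighbour.
The other forms show the same pattern: /i/ → [ĩ] after /ŋ/; /ə/ → [ə̃] after /m/ — each time a vowel is nasalised next to a preceding nasal.
Because the conditioning nasal is to the left of the vowel that changes, the process is progressive (perseverative).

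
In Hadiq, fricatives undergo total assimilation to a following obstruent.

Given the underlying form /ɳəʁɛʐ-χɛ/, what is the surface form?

[ɳəʁɛχχɛ]

/ʐ/ is the segment targeted by the rule; it sits immediately before /χ/, so it assimilates completely and surfaces as [χ].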